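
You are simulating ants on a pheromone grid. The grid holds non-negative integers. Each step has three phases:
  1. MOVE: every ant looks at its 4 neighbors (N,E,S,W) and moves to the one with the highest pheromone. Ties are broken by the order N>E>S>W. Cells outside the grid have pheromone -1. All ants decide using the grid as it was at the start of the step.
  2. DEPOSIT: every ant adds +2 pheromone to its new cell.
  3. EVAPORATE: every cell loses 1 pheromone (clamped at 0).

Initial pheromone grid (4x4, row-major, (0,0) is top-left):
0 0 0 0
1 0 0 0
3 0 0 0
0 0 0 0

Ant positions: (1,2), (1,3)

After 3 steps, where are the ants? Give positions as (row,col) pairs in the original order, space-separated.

Step 1: ant0:(1,2)->N->(0,2) | ant1:(1,3)->N->(0,3)
  grid max=2 at (2,0)
Step 2: ant0:(0,2)->E->(0,3) | ant1:(0,3)->W->(0,2)
  grid max=2 at (0,2)
Step 3: ant0:(0,3)->W->(0,2) | ant1:(0,2)->E->(0,3)
  grid max=3 at (0,2)

(0,2) (0,3)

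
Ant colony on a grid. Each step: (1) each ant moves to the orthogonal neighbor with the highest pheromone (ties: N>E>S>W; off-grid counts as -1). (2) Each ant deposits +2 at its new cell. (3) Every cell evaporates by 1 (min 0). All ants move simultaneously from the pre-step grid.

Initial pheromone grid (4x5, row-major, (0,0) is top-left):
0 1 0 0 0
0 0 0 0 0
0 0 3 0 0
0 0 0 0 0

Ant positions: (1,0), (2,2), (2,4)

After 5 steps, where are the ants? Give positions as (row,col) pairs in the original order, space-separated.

Step 1: ant0:(1,0)->N->(0,0) | ant1:(2,2)->N->(1,2) | ant2:(2,4)->N->(1,4)
  grid max=2 at (2,2)
Step 2: ant0:(0,0)->E->(0,1) | ant1:(1,2)->S->(2,2) | ant2:(1,4)->N->(0,4)
  grid max=3 at (2,2)
Step 3: ant0:(0,1)->E->(0,2) | ant1:(2,2)->N->(1,2) | ant2:(0,4)->S->(1,4)
  grid max=2 at (2,2)
Step 4: ant0:(0,2)->S->(1,2) | ant1:(1,2)->S->(2,2) | ant2:(1,4)->N->(0,4)
  grid max=3 at (2,2)
Step 5: ant0:(1,2)->S->(2,2) | ant1:(2,2)->N->(1,2) | ant2:(0,4)->S->(1,4)
  grid max=4 at (2,2)

(2,2) (1,2) (1,4)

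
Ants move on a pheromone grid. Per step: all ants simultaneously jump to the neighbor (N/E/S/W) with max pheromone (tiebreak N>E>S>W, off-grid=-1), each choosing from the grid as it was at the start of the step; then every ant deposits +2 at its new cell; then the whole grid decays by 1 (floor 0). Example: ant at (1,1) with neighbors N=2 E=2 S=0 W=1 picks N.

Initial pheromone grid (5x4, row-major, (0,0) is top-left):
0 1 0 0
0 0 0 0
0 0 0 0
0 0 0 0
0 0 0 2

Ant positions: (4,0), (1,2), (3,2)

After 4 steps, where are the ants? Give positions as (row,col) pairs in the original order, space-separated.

Step 1: ant0:(4,0)->N->(3,0) | ant1:(1,2)->N->(0,2) | ant2:(3,2)->N->(2,2)
  grid max=1 at (0,2)
Step 2: ant0:(3,0)->N->(2,0) | ant1:(0,2)->E->(0,3) | ant2:(2,2)->N->(1,2)
  grid max=1 at (0,3)
Step 3: ant0:(2,0)->N->(1,0) | ant1:(0,3)->S->(1,3) | ant2:(1,2)->N->(0,2)
  grid max=1 at (0,2)
Step 4: ant0:(1,0)->N->(0,0) | ant1:(1,3)->N->(0,3) | ant2:(0,2)->E->(0,3)
  grid max=3 at (0,3)

(0,0) (0,3) (0,3)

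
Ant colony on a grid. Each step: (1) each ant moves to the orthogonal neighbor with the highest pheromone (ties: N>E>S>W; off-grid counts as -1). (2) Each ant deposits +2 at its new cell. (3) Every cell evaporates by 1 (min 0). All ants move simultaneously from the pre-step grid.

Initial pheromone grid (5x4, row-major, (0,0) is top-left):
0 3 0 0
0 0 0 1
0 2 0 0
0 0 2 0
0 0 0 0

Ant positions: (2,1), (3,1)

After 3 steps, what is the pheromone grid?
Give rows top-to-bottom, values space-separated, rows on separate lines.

After step 1: ants at (1,1),(2,1)
  0 2 0 0
  0 1 0 0
  0 3 0 0
  0 0 1 0
  0 0 0 0
After step 2: ants at (2,1),(1,1)
  0 1 0 0
  0 2 0 0
  0 4 0 0
  0 0 0 0
  0 0 0 0
After step 3: ants at (1,1),(2,1)
  0 0 0 0
  0 3 0 0
  0 5 0 0
  0 0 0 0
  0 0 0 0

0 0 0 0
0 3 0 0
0 5 0 0
0 0 0 0
0 0 0 0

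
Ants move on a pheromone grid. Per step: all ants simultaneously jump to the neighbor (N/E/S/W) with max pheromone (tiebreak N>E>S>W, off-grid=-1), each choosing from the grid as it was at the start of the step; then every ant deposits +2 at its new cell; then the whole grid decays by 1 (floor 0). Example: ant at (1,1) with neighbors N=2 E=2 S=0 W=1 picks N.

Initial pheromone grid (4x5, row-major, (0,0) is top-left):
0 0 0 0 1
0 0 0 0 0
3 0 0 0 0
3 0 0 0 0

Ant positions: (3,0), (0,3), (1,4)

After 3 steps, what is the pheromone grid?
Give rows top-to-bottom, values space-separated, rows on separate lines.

After step 1: ants at (2,0),(0,4),(0,4)
  0 0 0 0 4
  0 0 0 0 0
  4 0 0 0 0
  2 0 0 0 0
After step 2: ants at (3,0),(1,4),(1,4)
  0 0 0 0 3
  0 0 0 0 3
  3 0 0 0 0
  3 0 0 0 0
After step 3: ants at (2,0),(0,4),(0,4)
  0 0 0 0 6
  0 0 0 0 2
  4 0 0 0 0
  2 0 0 0 0

0 0 0 0 6
0 0 0 0 2
4 0 0 0 0
2 0 0 0 0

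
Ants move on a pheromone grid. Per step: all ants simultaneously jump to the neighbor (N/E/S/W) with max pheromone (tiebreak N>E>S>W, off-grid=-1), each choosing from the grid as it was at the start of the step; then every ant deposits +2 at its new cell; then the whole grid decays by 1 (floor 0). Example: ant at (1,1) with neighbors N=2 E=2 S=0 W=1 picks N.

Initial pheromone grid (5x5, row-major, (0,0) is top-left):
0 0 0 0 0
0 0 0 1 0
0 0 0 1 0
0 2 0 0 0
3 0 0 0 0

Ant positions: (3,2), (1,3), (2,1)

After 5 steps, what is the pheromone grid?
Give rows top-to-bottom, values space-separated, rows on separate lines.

After step 1: ants at (3,1),(2,3),(3,1)
  0 0 0 0 0
  0 0 0 0 0
  0 0 0 2 0
  0 5 0 0 0
  2 0 0 0 0
After step 2: ants at (2,1),(1,3),(2,1)
  0 0 0 0 0
  0 0 0 1 0
  0 3 0 1 0
  0 4 0 0 0
  1 0 0 0 0
After step 3: ants at (3,1),(2,3),(3,1)
  0 0 0 0 0
  0 0 0 0 0
  0 2 0 2 0
  0 7 0 0 0
  0 0 0 0 0
After step 4: ants at (2,1),(1,3),(2,1)
  0 0 0 0 0
  0 0 0 1 0
  0 5 0 1 0
  0 6 0 0 0
  0 0 0 0 0
After step 5: ants at (3,1),(2,3),(3,1)
  0 0 0 0 0
  0 0 0 0 0
  0 4 0 2 0
  0 9 0 0 0
  0 0 0 0 0

0 0 0 0 0
0 0 0 0 0
0 4 0 2 0
0 9 0 0 0
0 0 0 0 0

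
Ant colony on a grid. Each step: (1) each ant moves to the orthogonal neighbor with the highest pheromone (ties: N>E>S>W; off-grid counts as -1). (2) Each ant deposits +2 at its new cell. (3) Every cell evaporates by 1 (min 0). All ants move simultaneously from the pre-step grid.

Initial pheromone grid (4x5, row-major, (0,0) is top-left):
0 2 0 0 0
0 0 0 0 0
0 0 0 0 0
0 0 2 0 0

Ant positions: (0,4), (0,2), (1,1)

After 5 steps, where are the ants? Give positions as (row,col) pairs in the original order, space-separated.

Step 1: ant0:(0,4)->S->(1,4) | ant1:(0,2)->W->(0,1) | ant2:(1,1)->N->(0,1)
  grid max=5 at (0,1)
Step 2: ant0:(1,4)->N->(0,4) | ant1:(0,1)->E->(0,2) | ant2:(0,1)->E->(0,2)
  grid max=4 at (0,1)
Step 3: ant0:(0,4)->S->(1,4) | ant1:(0,2)->W->(0,1) | ant2:(0,2)->W->(0,1)
  grid max=7 at (0,1)
Step 4: ant0:(1,4)->N->(0,4) | ant1:(0,1)->E->(0,2) | ant2:(0,1)->E->(0,2)
  grid max=6 at (0,1)
Step 5: ant0:(0,4)->S->(1,4) | ant1:(0,2)->W->(0,1) | ant2:(0,2)->W->(0,1)
  grid max=9 at (0,1)

(1,4) (0,1) (0,1)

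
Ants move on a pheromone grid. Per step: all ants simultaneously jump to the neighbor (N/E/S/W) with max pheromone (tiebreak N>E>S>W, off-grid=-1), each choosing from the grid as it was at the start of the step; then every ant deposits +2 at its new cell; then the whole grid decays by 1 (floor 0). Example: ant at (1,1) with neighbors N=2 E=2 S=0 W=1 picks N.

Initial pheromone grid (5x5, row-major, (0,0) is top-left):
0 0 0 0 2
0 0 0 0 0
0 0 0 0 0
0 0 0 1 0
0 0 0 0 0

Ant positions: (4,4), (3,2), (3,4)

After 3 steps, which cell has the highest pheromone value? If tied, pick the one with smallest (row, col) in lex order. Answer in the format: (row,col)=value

Answer: (3,3)=8

Derivation:
Step 1: ant0:(4,4)->N->(3,4) | ant1:(3,2)->E->(3,3) | ant2:(3,4)->W->(3,3)
  grid max=4 at (3,3)
Step 2: ant0:(3,4)->W->(3,3) | ant1:(3,3)->E->(3,4) | ant2:(3,3)->E->(3,4)
  grid max=5 at (3,3)
Step 3: ant0:(3,3)->E->(3,4) | ant1:(3,4)->W->(3,3) | ant2:(3,4)->W->(3,3)
  grid max=8 at (3,3)
Final grid:
  0 0 0 0 0
  0 0 0 0 0
  0 0 0 0 0
  0 0 0 8 5
  0 0 0 0 0
Max pheromone 8 at (3,3)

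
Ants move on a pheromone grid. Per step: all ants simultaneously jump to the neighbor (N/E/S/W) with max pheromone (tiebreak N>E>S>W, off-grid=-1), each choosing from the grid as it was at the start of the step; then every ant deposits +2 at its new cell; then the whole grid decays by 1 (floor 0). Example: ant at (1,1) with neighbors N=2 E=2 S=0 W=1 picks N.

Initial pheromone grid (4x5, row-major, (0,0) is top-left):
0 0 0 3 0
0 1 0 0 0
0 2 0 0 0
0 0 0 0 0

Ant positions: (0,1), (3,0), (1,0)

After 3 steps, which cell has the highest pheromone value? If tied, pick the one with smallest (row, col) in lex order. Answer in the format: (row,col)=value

Step 1: ant0:(0,1)->S->(1,1) | ant1:(3,0)->N->(2,0) | ant2:(1,0)->E->(1,1)
  grid max=4 at (1,1)
Step 2: ant0:(1,1)->S->(2,1) | ant1:(2,0)->E->(2,1) | ant2:(1,1)->S->(2,1)
  grid max=6 at (2,1)
Step 3: ant0:(2,1)->N->(1,1) | ant1:(2,1)->N->(1,1) | ant2:(2,1)->N->(1,1)
  grid max=8 at (1,1)
Final grid:
  0 0 0 0 0
  0 8 0 0 0
  0 5 0 0 0
  0 0 0 0 0
Max pheromone 8 at (1,1)

Answer: (1,1)=8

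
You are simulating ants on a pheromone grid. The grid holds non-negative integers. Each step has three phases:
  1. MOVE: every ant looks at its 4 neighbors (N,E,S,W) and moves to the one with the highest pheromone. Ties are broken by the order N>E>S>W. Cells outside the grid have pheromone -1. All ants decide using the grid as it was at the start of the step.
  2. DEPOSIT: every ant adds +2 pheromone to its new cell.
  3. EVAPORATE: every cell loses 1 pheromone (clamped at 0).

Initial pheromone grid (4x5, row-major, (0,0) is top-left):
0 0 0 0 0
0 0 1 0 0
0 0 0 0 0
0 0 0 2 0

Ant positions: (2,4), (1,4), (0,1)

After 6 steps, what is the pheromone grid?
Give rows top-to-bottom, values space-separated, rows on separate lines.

After step 1: ants at (1,4),(0,4),(0,2)
  0 0 1 0 1
  0 0 0 0 1
  0 0 0 0 0
  0 0 0 1 0
After step 2: ants at (0,4),(1,4),(0,3)
  0 0 0 1 2
  0 0 0 0 2
  0 0 0 0 0
  0 0 0 0 0
After step 3: ants at (1,4),(0,4),(0,4)
  0 0 0 0 5
  0 0 0 0 3
  0 0 0 0 0
  0 0 0 0 0
After step 4: ants at (0,4),(1,4),(1,4)
  0 0 0 0 6
  0 0 0 0 6
  0 0 0 0 0
  0 0 0 0 0
After step 5: ants at (1,4),(0,4),(0,4)
  0 0 0 0 9
  0 0 0 0 7
  0 0 0 0 0
  0 0 0 0 0
After step 6: ants at (0,4),(1,4),(1,4)
  0 0 0 0 10
  0 0 0 0 10
  0 0 0 0 0
  0 0 0 0 0

0 0 0 0 10
0 0 0 0 10
0 0 0 0 0
0 0 0 0 0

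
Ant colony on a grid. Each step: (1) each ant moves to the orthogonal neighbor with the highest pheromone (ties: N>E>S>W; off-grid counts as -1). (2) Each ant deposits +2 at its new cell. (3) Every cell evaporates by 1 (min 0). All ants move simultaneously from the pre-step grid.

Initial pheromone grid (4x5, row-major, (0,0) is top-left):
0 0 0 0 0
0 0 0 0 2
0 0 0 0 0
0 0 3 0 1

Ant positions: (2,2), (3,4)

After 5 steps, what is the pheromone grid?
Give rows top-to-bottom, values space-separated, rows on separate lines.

After step 1: ants at (3,2),(2,4)
  0 0 0 0 0
  0 0 0 0 1
  0 0 0 0 1
  0 0 4 0 0
After step 2: ants at (2,2),(1,4)
  0 0 0 0 0
  0 0 0 0 2
  0 0 1 0 0
  0 0 3 0 0
After step 3: ants at (3,2),(0,4)
  0 0 0 0 1
  0 0 0 0 1
  0 0 0 0 0
  0 0 4 0 0
After step 4: ants at (2,2),(1,4)
  0 0 0 0 0
  0 0 0 0 2
  0 0 1 0 0
  0 0 3 0 0
After step 5: ants at (3,2),(0,4)
  0 0 0 0 1
  0 0 0 0 1
  0 0 0 0 0
  0 0 4 0 0

0 0 0 0 1
0 0 0 0 1
0 0 0 0 0
0 0 4 0 0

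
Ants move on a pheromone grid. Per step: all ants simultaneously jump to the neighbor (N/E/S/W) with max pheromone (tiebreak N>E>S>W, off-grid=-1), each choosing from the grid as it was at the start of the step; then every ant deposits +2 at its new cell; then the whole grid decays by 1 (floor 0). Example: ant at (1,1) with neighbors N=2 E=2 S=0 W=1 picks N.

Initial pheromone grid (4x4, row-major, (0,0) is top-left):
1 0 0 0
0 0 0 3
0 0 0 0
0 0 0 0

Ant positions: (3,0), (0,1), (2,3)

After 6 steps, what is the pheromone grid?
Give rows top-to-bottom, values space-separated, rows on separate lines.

After step 1: ants at (2,0),(0,0),(1,3)
  2 0 0 0
  0 0 0 4
  1 0 0 0
  0 0 0 0
After step 2: ants at (1,0),(0,1),(0,3)
  1 1 0 1
  1 0 0 3
  0 0 0 0
  0 0 0 0
After step 3: ants at (0,0),(0,0),(1,3)
  4 0 0 0
  0 0 0 4
  0 0 0 0
  0 0 0 0
After step 4: ants at (0,1),(0,1),(0,3)
  3 3 0 1
  0 0 0 3
  0 0 0 0
  0 0 0 0
After step 5: ants at (0,0),(0,0),(1,3)
  6 2 0 0
  0 0 0 4
  0 0 0 0
  0 0 0 0
After step 6: ants at (0,1),(0,1),(0,3)
  5 5 0 1
  0 0 0 3
  0 0 0 0
  0 0 0 0

5 5 0 1
0 0 0 3
0 0 0 0
0 0 0 0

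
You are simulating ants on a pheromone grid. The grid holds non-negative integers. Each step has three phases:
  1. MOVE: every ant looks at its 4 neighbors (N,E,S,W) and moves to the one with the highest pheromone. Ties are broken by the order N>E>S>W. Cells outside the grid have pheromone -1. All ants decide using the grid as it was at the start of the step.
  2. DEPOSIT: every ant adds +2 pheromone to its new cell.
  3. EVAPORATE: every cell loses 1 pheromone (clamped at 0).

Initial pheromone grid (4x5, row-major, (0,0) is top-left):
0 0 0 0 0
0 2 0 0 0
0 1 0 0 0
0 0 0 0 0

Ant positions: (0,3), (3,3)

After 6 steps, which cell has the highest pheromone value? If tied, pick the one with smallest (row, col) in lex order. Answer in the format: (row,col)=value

Step 1: ant0:(0,3)->E->(0,4) | ant1:(3,3)->N->(2,3)
  grid max=1 at (0,4)
Step 2: ant0:(0,4)->S->(1,4) | ant1:(2,3)->N->(1,3)
  grid max=1 at (1,3)
Step 3: ant0:(1,4)->W->(1,3) | ant1:(1,3)->E->(1,4)
  grid max=2 at (1,3)
Step 4: ant0:(1,3)->E->(1,4) | ant1:(1,4)->W->(1,3)
  grid max=3 at (1,3)
Step 5: ant0:(1,4)->W->(1,3) | ant1:(1,3)->E->(1,4)
  grid max=4 at (1,3)
Step 6: ant0:(1,3)->E->(1,4) | ant1:(1,4)->W->(1,3)
  grid max=5 at (1,3)
Final grid:
  0 0 0 0 0
  0 0 0 5 5
  0 0 0 0 0
  0 0 0 0 0
Max pheromone 5 at (1,3)

Answer: (1,3)=5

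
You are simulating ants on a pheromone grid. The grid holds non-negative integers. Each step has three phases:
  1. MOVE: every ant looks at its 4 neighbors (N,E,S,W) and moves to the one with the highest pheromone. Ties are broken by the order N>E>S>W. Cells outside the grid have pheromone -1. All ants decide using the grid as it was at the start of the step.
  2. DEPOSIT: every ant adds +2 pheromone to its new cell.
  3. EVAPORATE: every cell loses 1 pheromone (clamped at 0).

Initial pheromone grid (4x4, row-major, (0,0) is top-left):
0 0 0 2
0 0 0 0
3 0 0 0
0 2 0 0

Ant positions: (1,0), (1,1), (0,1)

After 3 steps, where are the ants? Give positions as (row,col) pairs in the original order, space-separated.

Step 1: ant0:(1,0)->S->(2,0) | ant1:(1,1)->N->(0,1) | ant2:(0,1)->E->(0,2)
  grid max=4 at (2,0)
Step 2: ant0:(2,0)->N->(1,0) | ant1:(0,1)->E->(0,2) | ant2:(0,2)->E->(0,3)
  grid max=3 at (2,0)
Step 3: ant0:(1,0)->S->(2,0) | ant1:(0,2)->E->(0,3) | ant2:(0,3)->W->(0,2)
  grid max=4 at (2,0)

(2,0) (0,3) (0,2)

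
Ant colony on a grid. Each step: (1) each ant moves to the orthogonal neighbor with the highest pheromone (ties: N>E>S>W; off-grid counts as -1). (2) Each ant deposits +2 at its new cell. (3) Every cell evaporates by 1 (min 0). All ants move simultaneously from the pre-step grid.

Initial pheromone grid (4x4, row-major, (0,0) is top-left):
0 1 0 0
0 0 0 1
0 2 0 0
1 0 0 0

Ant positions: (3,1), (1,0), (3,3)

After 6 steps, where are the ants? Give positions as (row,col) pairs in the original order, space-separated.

Step 1: ant0:(3,1)->N->(2,1) | ant1:(1,0)->N->(0,0) | ant2:(3,3)->N->(2,3)
  grid max=3 at (2,1)
Step 2: ant0:(2,1)->N->(1,1) | ant1:(0,0)->E->(0,1) | ant2:(2,3)->N->(1,3)
  grid max=2 at (2,1)
Step 3: ant0:(1,1)->S->(2,1) | ant1:(0,1)->S->(1,1) | ant2:(1,3)->N->(0,3)
  grid max=3 at (2,1)
Step 4: ant0:(2,1)->N->(1,1) | ant1:(1,1)->S->(2,1) | ant2:(0,3)->S->(1,3)
  grid max=4 at (2,1)
Step 5: ant0:(1,1)->S->(2,1) | ant1:(2,1)->N->(1,1) | ant2:(1,3)->N->(0,3)
  grid max=5 at (2,1)
Step 6: ant0:(2,1)->N->(1,1) | ant1:(1,1)->S->(2,1) | ant2:(0,3)->S->(1,3)
  grid max=6 at (2,1)

(1,1) (2,1) (1,3)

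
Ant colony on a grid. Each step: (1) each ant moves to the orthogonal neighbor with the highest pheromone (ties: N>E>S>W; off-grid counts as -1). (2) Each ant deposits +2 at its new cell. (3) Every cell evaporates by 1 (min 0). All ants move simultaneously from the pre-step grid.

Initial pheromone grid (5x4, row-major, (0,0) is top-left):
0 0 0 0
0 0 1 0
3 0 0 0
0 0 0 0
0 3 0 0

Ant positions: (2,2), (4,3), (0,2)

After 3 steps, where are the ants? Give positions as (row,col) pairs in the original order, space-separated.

Step 1: ant0:(2,2)->N->(1,2) | ant1:(4,3)->N->(3,3) | ant2:(0,2)->S->(1,2)
  grid max=4 at (1,2)
Step 2: ant0:(1,2)->N->(0,2) | ant1:(3,3)->N->(2,3) | ant2:(1,2)->N->(0,2)
  grid max=3 at (0,2)
Step 3: ant0:(0,2)->S->(1,2) | ant1:(2,3)->N->(1,3) | ant2:(0,2)->S->(1,2)
  grid max=6 at (1,2)

(1,2) (1,3) (1,2)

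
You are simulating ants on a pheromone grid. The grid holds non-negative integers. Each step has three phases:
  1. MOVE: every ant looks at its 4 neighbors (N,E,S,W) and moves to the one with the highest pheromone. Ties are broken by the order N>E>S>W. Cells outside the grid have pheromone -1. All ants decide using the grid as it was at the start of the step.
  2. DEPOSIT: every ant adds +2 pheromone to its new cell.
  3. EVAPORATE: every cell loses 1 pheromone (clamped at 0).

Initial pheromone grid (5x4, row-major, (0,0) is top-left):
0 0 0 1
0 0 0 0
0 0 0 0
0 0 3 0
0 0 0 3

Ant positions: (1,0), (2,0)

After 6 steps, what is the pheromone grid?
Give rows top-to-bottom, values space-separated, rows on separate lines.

After step 1: ants at (0,0),(1,0)
  1 0 0 0
  1 0 0 0
  0 0 0 0
  0 0 2 0
  0 0 0 2
After step 2: ants at (1,0),(0,0)
  2 0 0 0
  2 0 0 0
  0 0 0 0
  0 0 1 0
  0 0 0 1
After step 3: ants at (0,0),(1,0)
  3 0 0 0
  3 0 0 0
  0 0 0 0
  0 0 0 0
  0 0 0 0
After step 4: ants at (1,0),(0,0)
  4 0 0 0
  4 0 0 0
  0 0 0 0
  0 0 0 0
  0 0 0 0
After step 5: ants at (0,0),(1,0)
  5 0 0 0
  5 0 0 0
  0 0 0 0
  0 0 0 0
  0 0 0 0
After step 6: ants at (1,0),(0,0)
  6 0 0 0
  6 0 0 0
  0 0 0 0
  0 0 0 0
  0 0 0 0

6 0 0 0
6 0 0 0
0 0 0 0
0 0 0 0
0 0 0 0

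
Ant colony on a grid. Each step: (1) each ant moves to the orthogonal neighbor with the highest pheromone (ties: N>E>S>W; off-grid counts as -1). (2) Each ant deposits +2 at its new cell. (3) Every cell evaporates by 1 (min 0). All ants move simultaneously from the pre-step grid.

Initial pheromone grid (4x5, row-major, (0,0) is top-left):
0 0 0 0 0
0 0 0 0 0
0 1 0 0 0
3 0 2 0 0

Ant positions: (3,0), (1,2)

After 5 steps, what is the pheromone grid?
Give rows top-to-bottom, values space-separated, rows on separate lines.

After step 1: ants at (2,0),(0,2)
  0 0 1 0 0
  0 0 0 0 0
  1 0 0 0 0
  2 0 1 0 0
After step 2: ants at (3,0),(0,3)
  0 0 0 1 0
  0 0 0 0 0
  0 0 0 0 0
  3 0 0 0 0
After step 3: ants at (2,0),(0,4)
  0 0 0 0 1
  0 0 0 0 0
  1 0 0 0 0
  2 0 0 0 0
After step 4: ants at (3,0),(1,4)
  0 0 0 0 0
  0 0 0 0 1
  0 0 0 0 0
  3 0 0 0 0
After step 5: ants at (2,0),(0,4)
  0 0 0 0 1
  0 0 0 0 0
  1 0 0 0 0
  2 0 0 0 0

0 0 0 0 1
0 0 0 0 0
1 0 0 0 0
2 0 0 0 0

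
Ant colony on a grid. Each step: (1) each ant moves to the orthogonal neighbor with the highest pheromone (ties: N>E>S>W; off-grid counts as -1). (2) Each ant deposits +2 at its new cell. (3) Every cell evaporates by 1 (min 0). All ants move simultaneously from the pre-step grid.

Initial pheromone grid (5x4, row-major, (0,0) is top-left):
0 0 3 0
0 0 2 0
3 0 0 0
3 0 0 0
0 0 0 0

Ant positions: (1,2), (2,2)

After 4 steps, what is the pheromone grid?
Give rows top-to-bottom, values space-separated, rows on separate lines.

After step 1: ants at (0,2),(1,2)
  0 0 4 0
  0 0 3 0
  2 0 0 0
  2 0 0 0
  0 0 0 0
After step 2: ants at (1,2),(0,2)
  0 0 5 0
  0 0 4 0
  1 0 0 0
  1 0 0 0
  0 0 0 0
After step 3: ants at (0,2),(1,2)
  0 0 6 0
  0 0 5 0
  0 0 0 0
  0 0 0 0
  0 0 0 0
After step 4: ants at (1,2),(0,2)
  0 0 7 0
  0 0 6 0
  0 0 0 0
  0 0 0 0
  0 0 0 0

0 0 7 0
0 0 6 0
0 0 0 0
0 0 0 0
0 0 0 0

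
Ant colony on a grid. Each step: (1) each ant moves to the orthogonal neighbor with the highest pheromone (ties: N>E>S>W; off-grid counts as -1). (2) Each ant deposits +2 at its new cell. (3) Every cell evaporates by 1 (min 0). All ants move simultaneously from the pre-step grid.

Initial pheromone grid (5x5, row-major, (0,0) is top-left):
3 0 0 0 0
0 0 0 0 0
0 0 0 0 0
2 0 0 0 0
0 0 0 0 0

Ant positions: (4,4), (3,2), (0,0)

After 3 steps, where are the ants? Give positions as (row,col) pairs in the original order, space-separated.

Step 1: ant0:(4,4)->N->(3,4) | ant1:(3,2)->N->(2,2) | ant2:(0,0)->E->(0,1)
  grid max=2 at (0,0)
Step 2: ant0:(3,4)->N->(2,4) | ant1:(2,2)->N->(1,2) | ant2:(0,1)->W->(0,0)
  grid max=3 at (0,0)
Step 3: ant0:(2,4)->N->(1,4) | ant1:(1,2)->N->(0,2) | ant2:(0,0)->E->(0,1)
  grid max=2 at (0,0)

(1,4) (0,2) (0,1)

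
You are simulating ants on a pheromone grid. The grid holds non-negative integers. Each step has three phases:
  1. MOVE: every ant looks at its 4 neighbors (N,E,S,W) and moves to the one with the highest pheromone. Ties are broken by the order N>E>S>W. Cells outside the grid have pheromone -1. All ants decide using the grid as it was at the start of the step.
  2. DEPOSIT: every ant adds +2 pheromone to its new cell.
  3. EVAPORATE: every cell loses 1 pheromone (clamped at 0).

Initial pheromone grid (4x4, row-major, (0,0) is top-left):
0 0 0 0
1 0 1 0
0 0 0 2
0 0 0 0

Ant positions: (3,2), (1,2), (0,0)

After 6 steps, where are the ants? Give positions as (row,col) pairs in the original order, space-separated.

Step 1: ant0:(3,2)->N->(2,2) | ant1:(1,2)->N->(0,2) | ant2:(0,0)->S->(1,0)
  grid max=2 at (1,0)
Step 2: ant0:(2,2)->E->(2,3) | ant1:(0,2)->E->(0,3) | ant2:(1,0)->N->(0,0)
  grid max=2 at (2,3)
Step 3: ant0:(2,3)->N->(1,3) | ant1:(0,3)->S->(1,3) | ant2:(0,0)->S->(1,0)
  grid max=3 at (1,3)
Step 4: ant0:(1,3)->S->(2,3) | ant1:(1,3)->S->(2,3) | ant2:(1,0)->N->(0,0)
  grid max=4 at (2,3)
Step 5: ant0:(2,3)->N->(1,3) | ant1:(2,3)->N->(1,3) | ant2:(0,0)->S->(1,0)
  grid max=5 at (1,3)
Step 6: ant0:(1,3)->S->(2,3) | ant1:(1,3)->S->(2,3) | ant2:(1,0)->N->(0,0)
  grid max=6 at (2,3)

(2,3) (2,3) (0,0)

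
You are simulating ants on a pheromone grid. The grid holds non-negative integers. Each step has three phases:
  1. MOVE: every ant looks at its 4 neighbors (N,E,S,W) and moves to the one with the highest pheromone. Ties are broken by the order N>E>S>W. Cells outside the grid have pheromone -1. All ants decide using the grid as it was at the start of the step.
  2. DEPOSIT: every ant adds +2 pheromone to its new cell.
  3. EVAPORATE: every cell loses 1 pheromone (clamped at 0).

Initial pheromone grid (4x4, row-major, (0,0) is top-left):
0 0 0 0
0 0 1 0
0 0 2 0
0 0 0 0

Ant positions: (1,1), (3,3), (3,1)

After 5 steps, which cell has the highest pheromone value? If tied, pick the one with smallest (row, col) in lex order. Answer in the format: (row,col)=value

Answer: (1,2)=10

Derivation:
Step 1: ant0:(1,1)->E->(1,2) | ant1:(3,3)->N->(2,3) | ant2:(3,1)->N->(2,1)
  grid max=2 at (1,2)
Step 2: ant0:(1,2)->S->(2,2) | ant1:(2,3)->W->(2,2) | ant2:(2,1)->E->(2,2)
  grid max=6 at (2,2)
Step 3: ant0:(2,2)->N->(1,2) | ant1:(2,2)->N->(1,2) | ant2:(2,2)->N->(1,2)
  grid max=6 at (1,2)
Step 4: ant0:(1,2)->S->(2,2) | ant1:(1,2)->S->(2,2) | ant2:(1,2)->S->(2,2)
  grid max=10 at (2,2)
Step 5: ant0:(2,2)->N->(1,2) | ant1:(2,2)->N->(1,2) | ant2:(2,2)->N->(1,2)
  grid max=10 at (1,2)
Final grid:
  0 0 0 0
  0 0 10 0
  0 0 9 0
  0 0 0 0
Max pheromone 10 at (1,2)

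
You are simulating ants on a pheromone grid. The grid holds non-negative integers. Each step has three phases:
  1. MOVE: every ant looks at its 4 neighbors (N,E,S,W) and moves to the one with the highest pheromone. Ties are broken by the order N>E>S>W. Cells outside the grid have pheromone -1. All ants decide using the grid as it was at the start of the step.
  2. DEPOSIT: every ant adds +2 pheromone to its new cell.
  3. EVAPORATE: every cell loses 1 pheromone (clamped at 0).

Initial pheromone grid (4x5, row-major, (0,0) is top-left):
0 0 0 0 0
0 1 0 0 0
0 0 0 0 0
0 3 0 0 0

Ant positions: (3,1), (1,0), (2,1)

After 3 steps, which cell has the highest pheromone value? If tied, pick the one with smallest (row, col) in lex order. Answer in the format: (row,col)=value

Answer: (3,1)=8

Derivation:
Step 1: ant0:(3,1)->N->(2,1) | ant1:(1,0)->E->(1,1) | ant2:(2,1)->S->(3,1)
  grid max=4 at (3,1)
Step 2: ant0:(2,1)->S->(3,1) | ant1:(1,1)->S->(2,1) | ant2:(3,1)->N->(2,1)
  grid max=5 at (3,1)
Step 3: ant0:(3,1)->N->(2,1) | ant1:(2,1)->S->(3,1) | ant2:(2,1)->S->(3,1)
  grid max=8 at (3,1)
Final grid:
  0 0 0 0 0
  0 0 0 0 0
  0 5 0 0 0
  0 8 0 0 0
Max pheromone 8 at (3,1)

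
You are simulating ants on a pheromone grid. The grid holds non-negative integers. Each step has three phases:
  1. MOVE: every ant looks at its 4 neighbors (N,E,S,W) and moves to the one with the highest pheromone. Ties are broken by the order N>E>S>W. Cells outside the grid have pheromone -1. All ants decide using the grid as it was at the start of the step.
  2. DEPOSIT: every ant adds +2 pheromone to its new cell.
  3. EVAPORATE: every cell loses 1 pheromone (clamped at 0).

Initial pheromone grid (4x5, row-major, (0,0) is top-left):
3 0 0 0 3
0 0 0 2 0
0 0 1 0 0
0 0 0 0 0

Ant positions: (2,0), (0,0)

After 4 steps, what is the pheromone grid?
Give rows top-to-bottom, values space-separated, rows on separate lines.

After step 1: ants at (1,0),(0,1)
  2 1 0 0 2
  1 0 0 1 0
  0 0 0 0 0
  0 0 0 0 0
After step 2: ants at (0,0),(0,0)
  5 0 0 0 1
  0 0 0 0 0
  0 0 0 0 0
  0 0 0 0 0
After step 3: ants at (0,1),(0,1)
  4 3 0 0 0
  0 0 0 0 0
  0 0 0 0 0
  0 0 0 0 0
After step 4: ants at (0,0),(0,0)
  7 2 0 0 0
  0 0 0 0 0
  0 0 0 0 0
  0 0 0 0 0

7 2 0 0 0
0 0 0 0 0
0 0 0 0 0
0 0 0 0 0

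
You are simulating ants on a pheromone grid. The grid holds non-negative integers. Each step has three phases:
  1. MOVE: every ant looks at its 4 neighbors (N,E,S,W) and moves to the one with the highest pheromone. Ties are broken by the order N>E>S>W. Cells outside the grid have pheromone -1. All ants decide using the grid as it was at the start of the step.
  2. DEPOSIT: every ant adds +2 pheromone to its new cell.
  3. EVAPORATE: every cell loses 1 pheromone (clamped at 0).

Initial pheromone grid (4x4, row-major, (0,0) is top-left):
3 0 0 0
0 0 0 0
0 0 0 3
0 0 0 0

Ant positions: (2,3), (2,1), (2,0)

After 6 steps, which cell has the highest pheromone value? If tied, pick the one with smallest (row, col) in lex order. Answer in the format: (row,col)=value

Answer: (0,0)=7

Derivation:
Step 1: ant0:(2,3)->N->(1,3) | ant1:(2,1)->N->(1,1) | ant2:(2,0)->N->(1,0)
  grid max=2 at (0,0)
Step 2: ant0:(1,3)->S->(2,3) | ant1:(1,1)->W->(1,0) | ant2:(1,0)->N->(0,0)
  grid max=3 at (0,0)
Step 3: ant0:(2,3)->N->(1,3) | ant1:(1,0)->N->(0,0) | ant2:(0,0)->S->(1,0)
  grid max=4 at (0,0)
Step 4: ant0:(1,3)->S->(2,3) | ant1:(0,0)->S->(1,0) | ant2:(1,0)->N->(0,0)
  grid max=5 at (0,0)
Step 5: ant0:(2,3)->N->(1,3) | ant1:(1,0)->N->(0,0) | ant2:(0,0)->S->(1,0)
  grid max=6 at (0,0)
Step 6: ant0:(1,3)->S->(2,3) | ant1:(0,0)->S->(1,0) | ant2:(1,0)->N->(0,0)
  grid max=7 at (0,0)
Final grid:
  7 0 0 0
  6 0 0 0
  0 0 0 3
  0 0 0 0
Max pheromone 7 at (0,0)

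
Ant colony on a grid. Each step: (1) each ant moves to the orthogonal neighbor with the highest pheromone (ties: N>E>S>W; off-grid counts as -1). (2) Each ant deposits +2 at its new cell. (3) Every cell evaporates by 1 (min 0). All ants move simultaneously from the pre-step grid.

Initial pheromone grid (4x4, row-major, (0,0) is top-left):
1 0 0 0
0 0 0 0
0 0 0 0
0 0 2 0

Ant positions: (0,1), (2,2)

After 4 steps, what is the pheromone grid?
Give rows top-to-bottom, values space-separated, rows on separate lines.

After step 1: ants at (0,0),(3,2)
  2 0 0 0
  0 0 0 0
  0 0 0 0
  0 0 3 0
After step 2: ants at (0,1),(2,2)
  1 1 0 0
  0 0 0 0
  0 0 1 0
  0 0 2 0
After step 3: ants at (0,0),(3,2)
  2 0 0 0
  0 0 0 0
  0 0 0 0
  0 0 3 0
After step 4: ants at (0,1),(2,2)
  1 1 0 0
  0 0 0 0
  0 0 1 0
  0 0 2 0

1 1 0 0
0 0 0 0
0 0 1 0
0 0 2 0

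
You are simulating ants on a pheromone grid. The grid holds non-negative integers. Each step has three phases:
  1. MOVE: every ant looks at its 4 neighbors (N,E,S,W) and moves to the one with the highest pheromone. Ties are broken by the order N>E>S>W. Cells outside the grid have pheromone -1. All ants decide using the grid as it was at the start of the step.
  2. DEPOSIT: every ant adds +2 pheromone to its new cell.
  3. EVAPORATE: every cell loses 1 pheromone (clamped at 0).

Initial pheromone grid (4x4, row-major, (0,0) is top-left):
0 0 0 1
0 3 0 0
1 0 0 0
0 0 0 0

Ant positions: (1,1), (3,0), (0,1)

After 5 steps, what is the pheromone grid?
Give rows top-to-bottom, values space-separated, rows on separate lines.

After step 1: ants at (0,1),(2,0),(1,1)
  0 1 0 0
  0 4 0 0
  2 0 0 0
  0 0 0 0
After step 2: ants at (1,1),(1,0),(0,1)
  0 2 0 0
  1 5 0 0
  1 0 0 0
  0 0 0 0
After step 3: ants at (0,1),(1,1),(1,1)
  0 3 0 0
  0 8 0 0
  0 0 0 0
  0 0 0 0
After step 4: ants at (1,1),(0,1),(0,1)
  0 6 0 0
  0 9 0 0
  0 0 0 0
  0 0 0 0
After step 5: ants at (0,1),(1,1),(1,1)
  0 7 0 0
  0 12 0 0
  0 0 0 0
  0 0 0 0

0 7 0 0
0 12 0 0
0 0 0 0
0 0 0 0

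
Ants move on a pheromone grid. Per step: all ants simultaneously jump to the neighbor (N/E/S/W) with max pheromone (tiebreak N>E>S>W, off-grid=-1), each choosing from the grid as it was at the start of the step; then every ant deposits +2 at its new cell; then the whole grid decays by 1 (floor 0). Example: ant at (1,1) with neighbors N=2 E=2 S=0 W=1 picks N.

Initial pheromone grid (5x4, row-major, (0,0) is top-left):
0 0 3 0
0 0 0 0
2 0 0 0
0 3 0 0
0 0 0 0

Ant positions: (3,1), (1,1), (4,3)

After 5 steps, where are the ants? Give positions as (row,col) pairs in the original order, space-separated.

Step 1: ant0:(3,1)->N->(2,1) | ant1:(1,1)->N->(0,1) | ant2:(4,3)->N->(3,3)
  grid max=2 at (0,2)
Step 2: ant0:(2,1)->S->(3,1) | ant1:(0,1)->E->(0,2) | ant2:(3,3)->N->(2,3)
  grid max=3 at (0,2)
Step 3: ant0:(3,1)->N->(2,1) | ant1:(0,2)->E->(0,3) | ant2:(2,3)->N->(1,3)
  grid max=2 at (0,2)
Step 4: ant0:(2,1)->S->(3,1) | ant1:(0,3)->W->(0,2) | ant2:(1,3)->N->(0,3)
  grid max=3 at (0,2)
Step 5: ant0:(3,1)->N->(2,1) | ant1:(0,2)->E->(0,3) | ant2:(0,3)->W->(0,2)
  grid max=4 at (0,2)

(2,1) (0,3) (0,2)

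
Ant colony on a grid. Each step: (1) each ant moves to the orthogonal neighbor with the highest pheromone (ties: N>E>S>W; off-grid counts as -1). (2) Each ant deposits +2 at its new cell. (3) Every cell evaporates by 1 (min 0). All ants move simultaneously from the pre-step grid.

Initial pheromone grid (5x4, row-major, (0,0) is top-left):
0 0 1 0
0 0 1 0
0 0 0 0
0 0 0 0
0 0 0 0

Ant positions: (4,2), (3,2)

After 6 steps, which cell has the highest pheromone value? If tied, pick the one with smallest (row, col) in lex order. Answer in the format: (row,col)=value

Step 1: ant0:(4,2)->N->(3,2) | ant1:(3,2)->N->(2,2)
  grid max=1 at (2,2)
Step 2: ant0:(3,2)->N->(2,2) | ant1:(2,2)->S->(3,2)
  grid max=2 at (2,2)
Step 3: ant0:(2,2)->S->(3,2) | ant1:(3,2)->N->(2,2)
  grid max=3 at (2,2)
Step 4: ant0:(3,2)->N->(2,2) | ant1:(2,2)->S->(3,2)
  grid max=4 at (2,2)
Step 5: ant0:(2,2)->S->(3,2) | ant1:(3,2)->N->(2,2)
  grid max=5 at (2,2)
Step 6: ant0:(3,2)->N->(2,2) | ant1:(2,2)->S->(3,2)
  grid max=6 at (2,2)
Final grid:
  0 0 0 0
  0 0 0 0
  0 0 6 0
  0 0 6 0
  0 0 0 0
Max pheromone 6 at (2,2)

Answer: (2,2)=6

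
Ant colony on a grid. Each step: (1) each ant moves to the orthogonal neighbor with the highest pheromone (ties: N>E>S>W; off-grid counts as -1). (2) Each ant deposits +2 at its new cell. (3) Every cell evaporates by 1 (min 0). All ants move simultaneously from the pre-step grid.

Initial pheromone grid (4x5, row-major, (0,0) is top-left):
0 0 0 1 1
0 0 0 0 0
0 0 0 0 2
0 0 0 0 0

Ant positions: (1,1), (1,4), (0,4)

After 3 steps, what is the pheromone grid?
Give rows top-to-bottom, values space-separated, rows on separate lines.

After step 1: ants at (0,1),(2,4),(0,3)
  0 1 0 2 0
  0 0 0 0 0
  0 0 0 0 3
  0 0 0 0 0
After step 2: ants at (0,2),(1,4),(0,4)
  0 0 1 1 1
  0 0 0 0 1
  0 0 0 0 2
  0 0 0 0 0
After step 3: ants at (0,3),(2,4),(1,4)
  0 0 0 2 0
  0 0 0 0 2
  0 0 0 0 3
  0 0 0 0 0

0 0 0 2 0
0 0 0 0 2
0 0 0 0 3
0 0 0 0 0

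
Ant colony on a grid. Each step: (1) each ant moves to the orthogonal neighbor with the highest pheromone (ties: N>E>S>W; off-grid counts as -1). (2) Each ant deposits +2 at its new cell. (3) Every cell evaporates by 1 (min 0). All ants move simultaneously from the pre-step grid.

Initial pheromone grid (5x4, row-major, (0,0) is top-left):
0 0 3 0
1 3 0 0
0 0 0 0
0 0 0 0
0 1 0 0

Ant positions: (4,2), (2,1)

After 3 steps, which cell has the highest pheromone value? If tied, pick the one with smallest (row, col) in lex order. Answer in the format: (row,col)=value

Answer: (1,1)=4

Derivation:
Step 1: ant0:(4,2)->W->(4,1) | ant1:(2,1)->N->(1,1)
  grid max=4 at (1,1)
Step 2: ant0:(4,1)->N->(3,1) | ant1:(1,1)->N->(0,1)
  grid max=3 at (1,1)
Step 3: ant0:(3,1)->S->(4,1) | ant1:(0,1)->S->(1,1)
  grid max=4 at (1,1)
Final grid:
  0 0 0 0
  0 4 0 0
  0 0 0 0
  0 0 0 0
  0 2 0 0
Max pheromone 4 at (1,1)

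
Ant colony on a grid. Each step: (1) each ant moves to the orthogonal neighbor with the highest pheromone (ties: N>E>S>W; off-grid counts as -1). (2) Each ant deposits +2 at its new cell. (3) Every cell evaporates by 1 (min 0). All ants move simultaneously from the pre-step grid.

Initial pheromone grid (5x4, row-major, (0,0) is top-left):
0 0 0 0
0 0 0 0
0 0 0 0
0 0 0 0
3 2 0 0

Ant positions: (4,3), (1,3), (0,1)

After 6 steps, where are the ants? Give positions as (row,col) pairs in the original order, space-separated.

Step 1: ant0:(4,3)->N->(3,3) | ant1:(1,3)->N->(0,3) | ant2:(0,1)->E->(0,2)
  grid max=2 at (4,0)
Step 2: ant0:(3,3)->N->(2,3) | ant1:(0,3)->W->(0,2) | ant2:(0,2)->E->(0,3)
  grid max=2 at (0,2)
Step 3: ant0:(2,3)->N->(1,3) | ant1:(0,2)->E->(0,3) | ant2:(0,3)->W->(0,2)
  grid max=3 at (0,2)
Step 4: ant0:(1,3)->N->(0,3) | ant1:(0,3)->W->(0,2) | ant2:(0,2)->E->(0,3)
  grid max=6 at (0,3)
Step 5: ant0:(0,3)->W->(0,2) | ant1:(0,2)->E->(0,3) | ant2:(0,3)->W->(0,2)
  grid max=7 at (0,2)
Step 6: ant0:(0,2)->E->(0,3) | ant1:(0,3)->W->(0,2) | ant2:(0,2)->E->(0,3)
  grid max=10 at (0,3)

(0,3) (0,2) (0,3)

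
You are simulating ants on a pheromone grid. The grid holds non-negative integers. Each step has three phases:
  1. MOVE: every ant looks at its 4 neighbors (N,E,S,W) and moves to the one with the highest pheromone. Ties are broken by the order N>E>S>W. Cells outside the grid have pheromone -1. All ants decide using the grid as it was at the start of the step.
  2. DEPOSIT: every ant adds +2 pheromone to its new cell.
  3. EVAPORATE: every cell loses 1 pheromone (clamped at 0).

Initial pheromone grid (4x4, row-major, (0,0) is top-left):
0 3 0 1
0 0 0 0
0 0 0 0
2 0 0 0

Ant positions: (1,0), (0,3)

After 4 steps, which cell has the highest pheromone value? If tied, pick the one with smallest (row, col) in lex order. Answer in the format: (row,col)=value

Step 1: ant0:(1,0)->N->(0,0) | ant1:(0,3)->S->(1,3)
  grid max=2 at (0,1)
Step 2: ant0:(0,0)->E->(0,1) | ant1:(1,3)->N->(0,3)
  grid max=3 at (0,1)
Step 3: ant0:(0,1)->E->(0,2) | ant1:(0,3)->S->(1,3)
  grid max=2 at (0,1)
Step 4: ant0:(0,2)->W->(0,1) | ant1:(1,3)->N->(0,3)
  grid max=3 at (0,1)
Final grid:
  0 3 0 1
  0 0 0 0
  0 0 0 0
  0 0 0 0
Max pheromone 3 at (0,1)

Answer: (0,1)=3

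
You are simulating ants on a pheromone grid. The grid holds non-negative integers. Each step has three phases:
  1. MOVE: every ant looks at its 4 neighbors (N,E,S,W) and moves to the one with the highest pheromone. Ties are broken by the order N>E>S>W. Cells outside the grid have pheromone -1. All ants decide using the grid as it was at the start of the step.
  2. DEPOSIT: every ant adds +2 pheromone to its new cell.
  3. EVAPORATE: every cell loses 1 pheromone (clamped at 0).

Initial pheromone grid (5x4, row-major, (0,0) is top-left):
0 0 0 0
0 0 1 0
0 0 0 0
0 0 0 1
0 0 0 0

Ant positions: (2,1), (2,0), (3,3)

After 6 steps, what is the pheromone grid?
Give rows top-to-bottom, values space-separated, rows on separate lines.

After step 1: ants at (1,1),(1,0),(2,3)
  0 0 0 0
  1 1 0 0
  0 0 0 1
  0 0 0 0
  0 0 0 0
After step 2: ants at (1,0),(1,1),(1,3)
  0 0 0 0
  2 2 0 1
  0 0 0 0
  0 0 0 0
  0 0 0 0
After step 3: ants at (1,1),(1,0),(0,3)
  0 0 0 1
  3 3 0 0
  0 0 0 0
  0 0 0 0
  0 0 0 0
After step 4: ants at (1,0),(1,1),(1,3)
  0 0 0 0
  4 4 0 1
  0 0 0 0
  0 0 0 0
  0 0 0 0
After step 5: ants at (1,1),(1,0),(0,3)
  0 0 0 1
  5 5 0 0
  0 0 0 0
  0 0 0 0
  0 0 0 0
After step 6: ants at (1,0),(1,1),(1,3)
  0 0 0 0
  6 6 0 1
  0 0 0 0
  0 0 0 0
  0 0 0 0

0 0 0 0
6 6 0 1
0 0 0 0
0 0 0 0
0 0 0 0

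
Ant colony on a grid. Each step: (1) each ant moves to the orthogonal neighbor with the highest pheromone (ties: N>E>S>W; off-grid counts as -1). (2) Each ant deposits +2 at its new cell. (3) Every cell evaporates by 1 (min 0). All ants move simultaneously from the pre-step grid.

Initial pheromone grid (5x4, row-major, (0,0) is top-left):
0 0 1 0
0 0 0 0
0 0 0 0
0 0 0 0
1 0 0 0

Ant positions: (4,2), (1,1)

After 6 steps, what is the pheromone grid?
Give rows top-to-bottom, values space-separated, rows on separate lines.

After step 1: ants at (3,2),(0,1)
  0 1 0 0
  0 0 0 0
  0 0 0 0
  0 0 1 0
  0 0 0 0
After step 2: ants at (2,2),(0,2)
  0 0 1 0
  0 0 0 0
  0 0 1 0
  0 0 0 0
  0 0 0 0
After step 3: ants at (1,2),(0,3)
  0 0 0 1
  0 0 1 0
  0 0 0 0
  0 0 0 0
  0 0 0 0
After step 4: ants at (0,2),(1,3)
  0 0 1 0
  0 0 0 1
  0 0 0 0
  0 0 0 0
  0 0 0 0
After step 5: ants at (0,3),(0,3)
  0 0 0 3
  0 0 0 0
  0 0 0 0
  0 0 0 0
  0 0 0 0
After step 6: ants at (1,3),(1,3)
  0 0 0 2
  0 0 0 3
  0 0 0 0
  0 0 0 0
  0 0 0 0

0 0 0 2
0 0 0 3
0 0 0 0
0 0 0 0
0 0 0 0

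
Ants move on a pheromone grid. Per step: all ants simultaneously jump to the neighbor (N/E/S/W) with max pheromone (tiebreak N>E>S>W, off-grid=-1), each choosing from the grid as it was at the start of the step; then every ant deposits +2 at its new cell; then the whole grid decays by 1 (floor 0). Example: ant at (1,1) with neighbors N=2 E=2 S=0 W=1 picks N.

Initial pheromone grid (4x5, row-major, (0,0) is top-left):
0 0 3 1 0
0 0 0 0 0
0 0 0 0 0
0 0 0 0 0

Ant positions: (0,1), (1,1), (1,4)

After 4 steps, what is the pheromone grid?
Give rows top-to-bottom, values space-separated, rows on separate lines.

After step 1: ants at (0,2),(0,1),(0,4)
  0 1 4 0 1
  0 0 0 0 0
  0 0 0 0 0
  0 0 0 0 0
After step 2: ants at (0,1),(0,2),(1,4)
  0 2 5 0 0
  0 0 0 0 1
  0 0 0 0 0
  0 0 0 0 0
After step 3: ants at (0,2),(0,1),(0,4)
  0 3 6 0 1
  0 0 0 0 0
  0 0 0 0 0
  0 0 0 0 0
After step 4: ants at (0,1),(0,2),(1,4)
  0 4 7 0 0
  0 0 0 0 1
  0 0 0 0 0
  0 0 0 0 0

0 4 7 0 0
0 0 0 0 1
0 0 0 0 0
0 0 0 0 0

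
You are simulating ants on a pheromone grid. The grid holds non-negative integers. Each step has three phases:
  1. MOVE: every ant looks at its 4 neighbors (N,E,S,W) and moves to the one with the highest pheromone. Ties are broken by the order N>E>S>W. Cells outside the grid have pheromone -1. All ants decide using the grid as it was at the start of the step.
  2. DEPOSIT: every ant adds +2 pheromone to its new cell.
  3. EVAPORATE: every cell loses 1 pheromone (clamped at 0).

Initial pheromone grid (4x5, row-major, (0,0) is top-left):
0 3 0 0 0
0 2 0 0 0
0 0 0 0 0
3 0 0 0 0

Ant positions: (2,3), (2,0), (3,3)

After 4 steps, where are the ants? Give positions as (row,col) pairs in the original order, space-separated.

Step 1: ant0:(2,3)->N->(1,3) | ant1:(2,0)->S->(3,0) | ant2:(3,3)->N->(2,3)
  grid max=4 at (3,0)
Step 2: ant0:(1,3)->S->(2,3) | ant1:(3,0)->N->(2,0) | ant2:(2,3)->N->(1,3)
  grid max=3 at (3,0)
Step 3: ant0:(2,3)->N->(1,3) | ant1:(2,0)->S->(3,0) | ant2:(1,3)->S->(2,3)
  grid max=4 at (3,0)
Step 4: ant0:(1,3)->S->(2,3) | ant1:(3,0)->N->(2,0) | ant2:(2,3)->N->(1,3)
  grid max=4 at (1,3)

(2,3) (2,0) (1,3)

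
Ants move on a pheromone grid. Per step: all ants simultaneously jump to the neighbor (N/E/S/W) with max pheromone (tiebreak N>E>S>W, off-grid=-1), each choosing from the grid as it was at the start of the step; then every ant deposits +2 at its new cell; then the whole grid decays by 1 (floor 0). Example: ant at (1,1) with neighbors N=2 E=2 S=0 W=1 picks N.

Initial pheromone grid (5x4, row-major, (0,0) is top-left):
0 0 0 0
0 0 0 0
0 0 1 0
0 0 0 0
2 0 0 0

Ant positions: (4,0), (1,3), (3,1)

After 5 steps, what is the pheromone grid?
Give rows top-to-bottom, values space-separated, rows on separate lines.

After step 1: ants at (3,0),(0,3),(2,1)
  0 0 0 1
  0 0 0 0
  0 1 0 0
  1 0 0 0
  1 0 0 0
After step 2: ants at (4,0),(1,3),(1,1)
  0 0 0 0
  0 1 0 1
  0 0 0 0
  0 0 0 0
  2 0 0 0
After step 3: ants at (3,0),(0,3),(0,1)
  0 1 0 1
  0 0 0 0
  0 0 0 0
  1 0 0 0
  1 0 0 0
After step 4: ants at (4,0),(1,3),(0,2)
  0 0 1 0
  0 0 0 1
  0 0 0 0
  0 0 0 0
  2 0 0 0
After step 5: ants at (3,0),(0,3),(0,3)
  0 0 0 3
  0 0 0 0
  0 0 0 0
  1 0 0 0
  1 0 0 0

0 0 0 3
0 0 0 0
0 0 0 0
1 0 0 0
1 0 0 0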